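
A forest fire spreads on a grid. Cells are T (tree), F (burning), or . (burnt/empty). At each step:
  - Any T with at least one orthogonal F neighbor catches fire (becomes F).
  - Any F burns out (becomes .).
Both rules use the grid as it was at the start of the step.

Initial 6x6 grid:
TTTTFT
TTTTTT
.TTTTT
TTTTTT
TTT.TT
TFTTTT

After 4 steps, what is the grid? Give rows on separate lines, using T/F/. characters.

Step 1: 6 trees catch fire, 2 burn out
  TTTF.F
  TTTTFT
  .TTTTT
  TTTTTT
  TFT.TT
  F.FTTT
Step 2: 8 trees catch fire, 6 burn out
  TTF...
  TTTF.F
  .TTTFT
  TFTTTT
  F.F.TT
  ...FTT
Step 3: 9 trees catch fire, 8 burn out
  TF....
  TTF...
  .FTF.F
  F.FTFT
  ....TT
  ....FT
Step 4: 7 trees catch fire, 9 burn out
  F.....
  TF....
  ..F...
  ...F.F
  ....FT
  .....F

F.....
TF....
..F...
...F.F
....FT
.....F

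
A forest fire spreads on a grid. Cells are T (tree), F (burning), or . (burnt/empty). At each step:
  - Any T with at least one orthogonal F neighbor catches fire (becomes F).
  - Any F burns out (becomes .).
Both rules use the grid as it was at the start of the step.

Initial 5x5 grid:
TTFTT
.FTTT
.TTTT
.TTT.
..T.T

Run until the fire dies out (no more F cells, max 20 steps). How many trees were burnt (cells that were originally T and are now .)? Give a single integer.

Step 1: +4 fires, +2 burnt (F count now 4)
Step 2: +5 fires, +4 burnt (F count now 5)
Step 3: +3 fires, +5 burnt (F count now 3)
Step 4: +3 fires, +3 burnt (F count now 3)
Step 5: +0 fires, +3 burnt (F count now 0)
Fire out after step 5
Initially T: 16, now '.': 24
Total burnt (originally-T cells now '.'): 15

Answer: 15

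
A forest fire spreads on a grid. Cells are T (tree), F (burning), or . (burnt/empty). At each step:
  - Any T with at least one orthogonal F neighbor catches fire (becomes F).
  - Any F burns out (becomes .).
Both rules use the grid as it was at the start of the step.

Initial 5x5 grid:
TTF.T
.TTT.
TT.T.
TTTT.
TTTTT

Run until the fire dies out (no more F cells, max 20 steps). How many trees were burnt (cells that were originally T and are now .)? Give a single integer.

Step 1: +2 fires, +1 burnt (F count now 2)
Step 2: +3 fires, +2 burnt (F count now 3)
Step 3: +2 fires, +3 burnt (F count now 2)
Step 4: +3 fires, +2 burnt (F count now 3)
Step 5: +4 fires, +3 burnt (F count now 4)
Step 6: +3 fires, +4 burnt (F count now 3)
Step 7: +0 fires, +3 burnt (F count now 0)
Fire out after step 7
Initially T: 18, now '.': 24
Total burnt (originally-T cells now '.'): 17

Answer: 17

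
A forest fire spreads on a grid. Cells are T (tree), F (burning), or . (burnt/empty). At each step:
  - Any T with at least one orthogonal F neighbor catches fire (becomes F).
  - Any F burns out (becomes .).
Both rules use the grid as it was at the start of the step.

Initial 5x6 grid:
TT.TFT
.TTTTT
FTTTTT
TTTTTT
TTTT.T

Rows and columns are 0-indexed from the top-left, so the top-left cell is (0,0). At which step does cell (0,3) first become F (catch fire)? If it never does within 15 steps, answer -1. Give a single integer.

Step 1: cell (0,3)='F' (+5 fires, +2 burnt)
  -> target ignites at step 1
Step 2: cell (0,3)='.' (+7 fires, +5 burnt)
Step 3: cell (0,3)='.' (+7 fires, +7 burnt)
Step 4: cell (0,3)='.' (+4 fires, +7 burnt)
Step 5: cell (0,3)='.' (+2 fires, +4 burnt)
Step 6: cell (0,3)='.' (+0 fires, +2 burnt)
  fire out at step 6

1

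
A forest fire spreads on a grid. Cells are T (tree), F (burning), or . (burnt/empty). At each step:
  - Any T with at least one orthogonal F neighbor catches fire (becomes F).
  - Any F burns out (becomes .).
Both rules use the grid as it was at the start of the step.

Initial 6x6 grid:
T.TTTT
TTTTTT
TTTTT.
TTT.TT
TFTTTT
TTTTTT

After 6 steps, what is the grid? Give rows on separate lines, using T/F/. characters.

Step 1: 4 trees catch fire, 1 burn out
  T.TTTT
  TTTTTT
  TTTTT.
  TFT.TT
  F.FTTT
  TFTTTT
Step 2: 6 trees catch fire, 4 burn out
  T.TTTT
  TTTTTT
  TFTTT.
  F.F.TT
  ...FTT
  F.FTTT
Step 3: 5 trees catch fire, 6 burn out
  T.TTTT
  TFTTTT
  F.FTT.
  ....TT
  ....FT
  ...FTT
Step 4: 6 trees catch fire, 5 burn out
  T.TTTT
  F.FTTT
  ...FT.
  ....FT
  .....F
  ....FT
Step 5: 6 trees catch fire, 6 burn out
  F.FTTT
  ...FTT
  ....F.
  .....F
  ......
  .....F
Step 6: 2 trees catch fire, 6 burn out
  ...FTT
  ....FT
  ......
  ......
  ......
  ......

...FTT
....FT
......
......
......
......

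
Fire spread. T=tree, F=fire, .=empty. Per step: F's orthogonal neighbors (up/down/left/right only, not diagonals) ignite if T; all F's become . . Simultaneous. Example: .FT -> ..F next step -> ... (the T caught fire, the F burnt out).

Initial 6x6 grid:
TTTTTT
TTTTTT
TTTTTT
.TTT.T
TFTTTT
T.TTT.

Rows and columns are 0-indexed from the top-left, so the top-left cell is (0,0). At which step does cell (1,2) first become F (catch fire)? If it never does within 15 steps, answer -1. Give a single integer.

Step 1: cell (1,2)='T' (+3 fires, +1 burnt)
Step 2: cell (1,2)='T' (+5 fires, +3 burnt)
Step 3: cell (1,2)='T' (+6 fires, +5 burnt)
Step 4: cell (1,2)='F' (+6 fires, +6 burnt)
  -> target ignites at step 4
Step 5: cell (1,2)='.' (+5 fires, +6 burnt)
Step 6: cell (1,2)='.' (+3 fires, +5 burnt)
Step 7: cell (1,2)='.' (+2 fires, +3 burnt)
Step 8: cell (1,2)='.' (+1 fires, +2 burnt)
Step 9: cell (1,2)='.' (+0 fires, +1 burnt)
  fire out at step 9

4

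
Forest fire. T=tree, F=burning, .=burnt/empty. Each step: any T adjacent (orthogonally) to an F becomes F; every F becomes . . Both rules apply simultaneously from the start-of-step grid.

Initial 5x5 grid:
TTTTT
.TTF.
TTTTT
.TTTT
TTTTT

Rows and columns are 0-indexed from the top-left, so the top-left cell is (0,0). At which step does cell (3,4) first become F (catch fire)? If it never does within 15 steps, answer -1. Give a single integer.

Step 1: cell (3,4)='T' (+3 fires, +1 burnt)
Step 2: cell (3,4)='T' (+6 fires, +3 burnt)
Step 3: cell (3,4)='F' (+5 fires, +6 burnt)
  -> target ignites at step 3
Step 4: cell (3,4)='.' (+5 fires, +5 burnt)
Step 5: cell (3,4)='.' (+1 fires, +5 burnt)
Step 6: cell (3,4)='.' (+1 fires, +1 burnt)
Step 7: cell (3,4)='.' (+0 fires, +1 burnt)
  fire out at step 7

3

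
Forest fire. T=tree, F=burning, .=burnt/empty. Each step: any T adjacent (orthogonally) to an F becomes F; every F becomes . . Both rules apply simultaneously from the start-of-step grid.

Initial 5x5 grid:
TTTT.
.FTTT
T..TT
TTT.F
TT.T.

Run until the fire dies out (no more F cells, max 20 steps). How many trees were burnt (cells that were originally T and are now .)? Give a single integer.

Answer: 9

Derivation:
Step 1: +3 fires, +2 burnt (F count now 3)
Step 2: +5 fires, +3 burnt (F count now 5)
Step 3: +1 fires, +5 burnt (F count now 1)
Step 4: +0 fires, +1 burnt (F count now 0)
Fire out after step 4
Initially T: 16, now '.': 18
Total burnt (originally-T cells now '.'): 9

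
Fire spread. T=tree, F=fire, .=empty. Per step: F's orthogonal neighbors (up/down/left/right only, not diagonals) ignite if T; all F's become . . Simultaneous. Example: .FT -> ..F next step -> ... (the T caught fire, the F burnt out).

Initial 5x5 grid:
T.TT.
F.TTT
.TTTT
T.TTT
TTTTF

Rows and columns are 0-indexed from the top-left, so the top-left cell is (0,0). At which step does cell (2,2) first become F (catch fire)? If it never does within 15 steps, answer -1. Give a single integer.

Step 1: cell (2,2)='T' (+3 fires, +2 burnt)
Step 2: cell (2,2)='T' (+3 fires, +3 burnt)
Step 3: cell (2,2)='T' (+4 fires, +3 burnt)
Step 4: cell (2,2)='F' (+3 fires, +4 burnt)
  -> target ignites at step 4
Step 5: cell (2,2)='.' (+4 fires, +3 burnt)
Step 6: cell (2,2)='.' (+1 fires, +4 burnt)
Step 7: cell (2,2)='.' (+0 fires, +1 burnt)
  fire out at step 7

4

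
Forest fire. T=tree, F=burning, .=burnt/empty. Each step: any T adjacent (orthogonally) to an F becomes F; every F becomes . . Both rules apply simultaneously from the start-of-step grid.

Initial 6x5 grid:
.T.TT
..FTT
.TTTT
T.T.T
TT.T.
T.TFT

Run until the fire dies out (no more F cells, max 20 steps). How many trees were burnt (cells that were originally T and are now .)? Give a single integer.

Step 1: +5 fires, +2 burnt (F count now 5)
Step 2: +5 fires, +5 burnt (F count now 5)
Step 3: +2 fires, +5 burnt (F count now 2)
Step 4: +1 fires, +2 burnt (F count now 1)
Step 5: +0 fires, +1 burnt (F count now 0)
Fire out after step 5
Initially T: 18, now '.': 25
Total burnt (originally-T cells now '.'): 13

Answer: 13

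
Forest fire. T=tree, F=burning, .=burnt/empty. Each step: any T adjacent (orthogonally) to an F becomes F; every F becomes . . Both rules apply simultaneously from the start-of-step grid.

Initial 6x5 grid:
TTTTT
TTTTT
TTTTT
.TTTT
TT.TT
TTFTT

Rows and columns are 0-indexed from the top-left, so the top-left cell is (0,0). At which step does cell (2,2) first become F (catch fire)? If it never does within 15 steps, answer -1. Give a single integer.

Step 1: cell (2,2)='T' (+2 fires, +1 burnt)
Step 2: cell (2,2)='T' (+4 fires, +2 burnt)
Step 3: cell (2,2)='T' (+4 fires, +4 burnt)
Step 4: cell (2,2)='T' (+4 fires, +4 burnt)
Step 5: cell (2,2)='F' (+5 fires, +4 burnt)
  -> target ignites at step 5
Step 6: cell (2,2)='.' (+5 fires, +5 burnt)
Step 7: cell (2,2)='.' (+3 fires, +5 burnt)
Step 8: cell (2,2)='.' (+0 fires, +3 burnt)
  fire out at step 8

5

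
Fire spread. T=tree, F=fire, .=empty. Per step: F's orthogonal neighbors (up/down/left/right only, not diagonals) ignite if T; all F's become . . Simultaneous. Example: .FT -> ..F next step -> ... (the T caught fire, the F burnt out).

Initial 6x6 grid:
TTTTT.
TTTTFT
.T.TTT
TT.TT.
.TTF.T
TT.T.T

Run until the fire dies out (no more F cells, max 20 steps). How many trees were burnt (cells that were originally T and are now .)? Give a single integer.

Answer: 23

Derivation:
Step 1: +7 fires, +2 burnt (F count now 7)
Step 2: +6 fires, +7 burnt (F count now 6)
Step 3: +4 fires, +6 burnt (F count now 4)
Step 4: +5 fires, +4 burnt (F count now 5)
Step 5: +1 fires, +5 burnt (F count now 1)
Step 6: +0 fires, +1 burnt (F count now 0)
Fire out after step 6
Initially T: 25, now '.': 34
Total burnt (originally-T cells now '.'): 23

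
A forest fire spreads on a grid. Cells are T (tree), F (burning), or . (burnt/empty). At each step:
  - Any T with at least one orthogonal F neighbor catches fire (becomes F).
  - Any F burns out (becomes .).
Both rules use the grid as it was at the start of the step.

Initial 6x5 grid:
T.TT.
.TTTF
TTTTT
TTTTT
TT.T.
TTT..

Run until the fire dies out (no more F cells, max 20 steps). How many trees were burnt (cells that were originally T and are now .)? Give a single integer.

Answer: 21

Derivation:
Step 1: +2 fires, +1 burnt (F count now 2)
Step 2: +4 fires, +2 burnt (F count now 4)
Step 3: +4 fires, +4 burnt (F count now 4)
Step 4: +3 fires, +4 burnt (F count now 3)
Step 5: +2 fires, +3 burnt (F count now 2)
Step 6: +2 fires, +2 burnt (F count now 2)
Step 7: +2 fires, +2 burnt (F count now 2)
Step 8: +2 fires, +2 burnt (F count now 2)
Step 9: +0 fires, +2 burnt (F count now 0)
Fire out after step 9
Initially T: 22, now '.': 29
Total burnt (originally-T cells now '.'): 21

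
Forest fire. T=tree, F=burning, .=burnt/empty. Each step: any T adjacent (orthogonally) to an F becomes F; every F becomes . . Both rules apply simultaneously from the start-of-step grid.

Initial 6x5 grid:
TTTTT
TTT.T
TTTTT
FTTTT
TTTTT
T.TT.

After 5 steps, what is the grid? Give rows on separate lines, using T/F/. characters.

Step 1: 3 trees catch fire, 1 burn out
  TTTTT
  TTT.T
  FTTTT
  .FTTT
  FTTTT
  T.TT.
Step 2: 5 trees catch fire, 3 burn out
  TTTTT
  FTT.T
  .FTTT
  ..FTT
  .FTTT
  F.TT.
Step 3: 5 trees catch fire, 5 burn out
  FTTTT
  .FT.T
  ..FTT
  ...FT
  ..FTT
  ..TT.
Step 4: 6 trees catch fire, 5 burn out
  .FTTT
  ..F.T
  ...FT
  ....F
  ...FT
  ..FT.
Step 5: 4 trees catch fire, 6 burn out
  ..FTT
  ....T
  ....F
  .....
  ....F
  ...F.

..FTT
....T
....F
.....
....F
...F.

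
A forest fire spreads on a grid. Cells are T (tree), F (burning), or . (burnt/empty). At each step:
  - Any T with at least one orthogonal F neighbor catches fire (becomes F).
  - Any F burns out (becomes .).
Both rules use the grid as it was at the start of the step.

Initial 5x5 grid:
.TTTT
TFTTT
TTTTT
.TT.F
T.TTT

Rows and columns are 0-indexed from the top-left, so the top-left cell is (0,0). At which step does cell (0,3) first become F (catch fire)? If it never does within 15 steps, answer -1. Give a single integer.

Step 1: cell (0,3)='T' (+6 fires, +2 burnt)
Step 2: cell (0,3)='T' (+8 fires, +6 burnt)
Step 3: cell (0,3)='F' (+4 fires, +8 burnt)
  -> target ignites at step 3
Step 4: cell (0,3)='.' (+0 fires, +4 burnt)
  fire out at step 4

3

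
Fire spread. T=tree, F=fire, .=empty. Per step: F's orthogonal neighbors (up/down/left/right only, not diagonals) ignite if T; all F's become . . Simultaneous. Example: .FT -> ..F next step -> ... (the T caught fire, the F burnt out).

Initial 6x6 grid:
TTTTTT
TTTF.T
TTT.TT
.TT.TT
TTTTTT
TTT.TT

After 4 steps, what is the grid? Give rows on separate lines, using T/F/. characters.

Step 1: 2 trees catch fire, 1 burn out
  TTTFTT
  TTF..T
  TTT.TT
  .TT.TT
  TTTTTT
  TTT.TT
Step 2: 4 trees catch fire, 2 burn out
  TTF.FT
  TF...T
  TTF.TT
  .TT.TT
  TTTTTT
  TTT.TT
Step 3: 5 trees catch fire, 4 burn out
  TF...F
  F....T
  TF..TT
  .TF.TT
  TTTTTT
  TTT.TT
Step 4: 5 trees catch fire, 5 burn out
  F.....
  .....F
  F...TT
  .F..TT
  TTFTTT
  TTT.TT

F.....
.....F
F...TT
.F..TT
TTFTTT
TTT.TT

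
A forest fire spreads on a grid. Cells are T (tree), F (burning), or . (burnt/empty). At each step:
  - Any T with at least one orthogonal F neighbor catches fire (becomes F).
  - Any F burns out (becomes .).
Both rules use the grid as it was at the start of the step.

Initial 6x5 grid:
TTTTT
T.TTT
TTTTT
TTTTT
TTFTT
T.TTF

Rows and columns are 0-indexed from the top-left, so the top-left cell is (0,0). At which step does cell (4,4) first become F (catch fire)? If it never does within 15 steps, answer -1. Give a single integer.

Step 1: cell (4,4)='F' (+6 fires, +2 burnt)
  -> target ignites at step 1
Step 2: cell (4,4)='.' (+5 fires, +6 burnt)
Step 3: cell (4,4)='.' (+6 fires, +5 burnt)
Step 4: cell (4,4)='.' (+4 fires, +6 burnt)
Step 5: cell (4,4)='.' (+4 fires, +4 burnt)
Step 6: cell (4,4)='.' (+1 fires, +4 burnt)
Step 7: cell (4,4)='.' (+0 fires, +1 burnt)
  fire out at step 7

1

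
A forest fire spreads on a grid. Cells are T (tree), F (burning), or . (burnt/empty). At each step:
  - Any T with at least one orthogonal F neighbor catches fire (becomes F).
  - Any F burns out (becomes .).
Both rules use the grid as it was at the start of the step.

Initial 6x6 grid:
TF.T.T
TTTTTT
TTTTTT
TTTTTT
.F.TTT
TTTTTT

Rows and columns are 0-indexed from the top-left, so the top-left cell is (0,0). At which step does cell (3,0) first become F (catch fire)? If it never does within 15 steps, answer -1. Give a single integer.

Step 1: cell (3,0)='T' (+4 fires, +2 burnt)
Step 2: cell (3,0)='F' (+7 fires, +4 burnt)
  -> target ignites at step 2
Step 3: cell (3,0)='.' (+5 fires, +7 burnt)
Step 4: cell (3,0)='.' (+6 fires, +5 burnt)
Step 5: cell (3,0)='.' (+5 fires, +6 burnt)
Step 6: cell (3,0)='.' (+3 fires, +5 burnt)
Step 7: cell (3,0)='.' (+0 fires, +3 burnt)
  fire out at step 7

2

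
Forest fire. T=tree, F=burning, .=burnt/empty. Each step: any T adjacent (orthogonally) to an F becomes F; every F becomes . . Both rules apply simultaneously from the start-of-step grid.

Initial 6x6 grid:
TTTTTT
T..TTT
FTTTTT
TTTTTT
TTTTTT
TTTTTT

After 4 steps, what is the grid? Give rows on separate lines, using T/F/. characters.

Step 1: 3 trees catch fire, 1 burn out
  TTTTTT
  F..TTT
  .FTTTT
  FTTTTT
  TTTTTT
  TTTTTT
Step 2: 4 trees catch fire, 3 burn out
  FTTTTT
  ...TTT
  ..FTTT
  .FTTTT
  FTTTTT
  TTTTTT
Step 3: 5 trees catch fire, 4 burn out
  .FTTTT
  ...TTT
  ...FTT
  ..FTTT
  .FTTTT
  FTTTTT
Step 4: 6 trees catch fire, 5 burn out
  ..FTTT
  ...FTT
  ....FT
  ...FTT
  ..FTTT
  .FTTTT

..FTTT
...FTT
....FT
...FTT
..FTTT
.FTTTT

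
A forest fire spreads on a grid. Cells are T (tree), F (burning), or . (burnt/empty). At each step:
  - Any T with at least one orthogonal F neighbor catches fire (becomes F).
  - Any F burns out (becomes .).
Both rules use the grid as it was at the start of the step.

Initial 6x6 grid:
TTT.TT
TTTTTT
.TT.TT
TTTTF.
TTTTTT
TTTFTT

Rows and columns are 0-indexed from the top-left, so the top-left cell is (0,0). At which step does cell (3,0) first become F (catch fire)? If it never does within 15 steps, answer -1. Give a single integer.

Step 1: cell (3,0)='T' (+6 fires, +2 burnt)
Step 2: cell (3,0)='T' (+7 fires, +6 burnt)
Step 3: cell (3,0)='T' (+7 fires, +7 burnt)
Step 4: cell (3,0)='F' (+5 fires, +7 burnt)
  -> target ignites at step 4
Step 5: cell (3,0)='.' (+2 fires, +5 burnt)
Step 6: cell (3,0)='.' (+2 fires, +2 burnt)
Step 7: cell (3,0)='.' (+1 fires, +2 burnt)
Step 8: cell (3,0)='.' (+0 fires, +1 burnt)
  fire out at step 8

4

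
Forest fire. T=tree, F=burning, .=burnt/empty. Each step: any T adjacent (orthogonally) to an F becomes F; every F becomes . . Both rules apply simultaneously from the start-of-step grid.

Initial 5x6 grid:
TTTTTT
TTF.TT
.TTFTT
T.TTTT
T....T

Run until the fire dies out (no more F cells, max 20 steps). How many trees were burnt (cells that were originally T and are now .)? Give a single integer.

Answer: 19

Derivation:
Step 1: +5 fires, +2 burnt (F count now 5)
Step 2: +8 fires, +5 burnt (F count now 8)
Step 3: +4 fires, +8 burnt (F count now 4)
Step 4: +2 fires, +4 burnt (F count now 2)
Step 5: +0 fires, +2 burnt (F count now 0)
Fire out after step 5
Initially T: 21, now '.': 28
Total burnt (originally-T cells now '.'): 19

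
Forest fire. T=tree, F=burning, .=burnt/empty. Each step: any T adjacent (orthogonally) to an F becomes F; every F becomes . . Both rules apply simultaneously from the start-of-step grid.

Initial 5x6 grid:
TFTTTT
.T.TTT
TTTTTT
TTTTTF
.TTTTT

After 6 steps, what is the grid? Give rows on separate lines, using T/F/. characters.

Step 1: 6 trees catch fire, 2 burn out
  F.FTTT
  .F.TTT
  TTTTTF
  TTTTF.
  .TTTTF
Step 2: 6 trees catch fire, 6 burn out
  ...FTT
  ...TTF
  TFTTF.
  TTTF..
  .TTTF.
Step 3: 10 trees catch fire, 6 burn out
  ....FF
  ...FF.
  F.FF..
  TFF...
  .TTF..
Step 4: 3 trees catch fire, 10 burn out
  ......
  ......
  ......
  F.....
  .FF...
Step 5: 0 trees catch fire, 3 burn out
  ......
  ......
  ......
  ......
  ......
Step 6: 0 trees catch fire, 0 burn out
  ......
  ......
  ......
  ......
  ......

......
......
......
......
......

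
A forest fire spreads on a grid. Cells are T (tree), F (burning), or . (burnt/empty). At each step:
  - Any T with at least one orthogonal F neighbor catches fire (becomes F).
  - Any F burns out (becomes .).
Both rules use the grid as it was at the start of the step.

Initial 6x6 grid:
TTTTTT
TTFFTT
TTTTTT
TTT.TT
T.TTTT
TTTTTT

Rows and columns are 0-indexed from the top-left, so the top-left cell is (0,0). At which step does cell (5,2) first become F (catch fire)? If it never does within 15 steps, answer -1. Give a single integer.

Step 1: cell (5,2)='T' (+6 fires, +2 burnt)
Step 2: cell (5,2)='T' (+7 fires, +6 burnt)
Step 3: cell (5,2)='T' (+7 fires, +7 burnt)
Step 4: cell (5,2)='F' (+5 fires, +7 burnt)
  -> target ignites at step 4
Step 5: cell (5,2)='.' (+5 fires, +5 burnt)
Step 6: cell (5,2)='.' (+2 fires, +5 burnt)
Step 7: cell (5,2)='.' (+0 fires, +2 burnt)
  fire out at step 7

4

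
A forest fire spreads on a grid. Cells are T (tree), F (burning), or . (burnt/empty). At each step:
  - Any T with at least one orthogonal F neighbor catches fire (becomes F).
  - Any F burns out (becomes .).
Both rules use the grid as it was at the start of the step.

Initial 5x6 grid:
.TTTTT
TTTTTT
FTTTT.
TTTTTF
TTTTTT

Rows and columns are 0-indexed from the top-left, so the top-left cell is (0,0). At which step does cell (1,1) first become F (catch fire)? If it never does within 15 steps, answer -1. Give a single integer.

Step 1: cell (1,1)='T' (+5 fires, +2 burnt)
Step 2: cell (1,1)='F' (+7 fires, +5 burnt)
  -> target ignites at step 2
Step 3: cell (1,1)='.' (+7 fires, +7 burnt)
Step 4: cell (1,1)='.' (+5 fires, +7 burnt)
Step 5: cell (1,1)='.' (+2 fires, +5 burnt)
Step 6: cell (1,1)='.' (+0 fires, +2 burnt)
  fire out at step 6

2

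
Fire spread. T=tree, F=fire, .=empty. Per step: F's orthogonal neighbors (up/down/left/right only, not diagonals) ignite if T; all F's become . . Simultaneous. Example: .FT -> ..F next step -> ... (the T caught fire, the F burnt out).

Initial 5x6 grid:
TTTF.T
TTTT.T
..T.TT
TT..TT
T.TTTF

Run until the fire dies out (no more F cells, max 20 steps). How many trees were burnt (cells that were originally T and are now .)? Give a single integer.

Step 1: +4 fires, +2 burnt (F count now 4)
Step 2: +5 fires, +4 burnt (F count now 5)
Step 3: +6 fires, +5 burnt (F count now 6)
Step 4: +2 fires, +6 burnt (F count now 2)
Step 5: +0 fires, +2 burnt (F count now 0)
Fire out after step 5
Initially T: 20, now '.': 27
Total burnt (originally-T cells now '.'): 17

Answer: 17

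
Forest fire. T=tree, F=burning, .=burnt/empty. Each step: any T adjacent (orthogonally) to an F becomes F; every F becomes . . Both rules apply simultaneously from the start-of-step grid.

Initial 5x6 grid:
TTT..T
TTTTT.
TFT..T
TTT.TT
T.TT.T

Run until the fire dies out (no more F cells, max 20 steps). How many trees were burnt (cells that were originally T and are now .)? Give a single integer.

Answer: 16

Derivation:
Step 1: +4 fires, +1 burnt (F count now 4)
Step 2: +5 fires, +4 burnt (F count now 5)
Step 3: +5 fires, +5 burnt (F count now 5)
Step 4: +2 fires, +5 burnt (F count now 2)
Step 5: +0 fires, +2 burnt (F count now 0)
Fire out after step 5
Initially T: 21, now '.': 25
Total burnt (originally-T cells now '.'): 16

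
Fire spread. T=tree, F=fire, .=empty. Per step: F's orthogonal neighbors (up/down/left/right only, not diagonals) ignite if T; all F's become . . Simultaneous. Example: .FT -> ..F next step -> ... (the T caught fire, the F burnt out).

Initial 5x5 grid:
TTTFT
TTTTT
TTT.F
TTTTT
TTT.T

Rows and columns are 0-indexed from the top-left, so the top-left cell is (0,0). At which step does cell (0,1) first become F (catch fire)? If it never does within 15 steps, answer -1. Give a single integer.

Step 1: cell (0,1)='T' (+5 fires, +2 burnt)
Step 2: cell (0,1)='F' (+4 fires, +5 burnt)
  -> target ignites at step 2
Step 3: cell (0,1)='.' (+4 fires, +4 burnt)
Step 4: cell (0,1)='.' (+4 fires, +4 burnt)
Step 5: cell (0,1)='.' (+3 fires, +4 burnt)
Step 6: cell (0,1)='.' (+1 fires, +3 burnt)
Step 7: cell (0,1)='.' (+0 fires, +1 burnt)
  fire out at step 7

2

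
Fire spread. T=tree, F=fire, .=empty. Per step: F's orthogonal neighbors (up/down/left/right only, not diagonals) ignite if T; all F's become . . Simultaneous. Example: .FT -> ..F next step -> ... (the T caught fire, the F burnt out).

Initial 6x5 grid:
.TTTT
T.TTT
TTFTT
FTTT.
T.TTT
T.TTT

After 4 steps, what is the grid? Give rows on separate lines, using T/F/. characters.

Step 1: 7 trees catch fire, 2 burn out
  .TTTT
  T.FTT
  FF.FT
  .FFT.
  F.TTT
  T.TTT
Step 2: 7 trees catch fire, 7 burn out
  .TFTT
  F..FT
  ....F
  ...F.
  ..FTT
  F.TTT
Step 3: 5 trees catch fire, 7 burn out
  .F.FT
  ....F
  .....
  .....
  ...FT
  ..FTT
Step 4: 3 trees catch fire, 5 burn out
  ....F
  .....
  .....
  .....
  ....F
  ...FT

....F
.....
.....
.....
....F
...FT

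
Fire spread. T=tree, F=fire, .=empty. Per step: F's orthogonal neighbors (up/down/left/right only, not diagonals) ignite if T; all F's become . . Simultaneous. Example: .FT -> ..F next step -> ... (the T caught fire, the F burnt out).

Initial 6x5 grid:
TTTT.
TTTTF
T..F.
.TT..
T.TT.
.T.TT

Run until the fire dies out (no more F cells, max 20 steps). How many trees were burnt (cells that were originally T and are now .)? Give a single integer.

Step 1: +1 fires, +2 burnt (F count now 1)
Step 2: +2 fires, +1 burnt (F count now 2)
Step 3: +2 fires, +2 burnt (F count now 2)
Step 4: +2 fires, +2 burnt (F count now 2)
Step 5: +2 fires, +2 burnt (F count now 2)
Step 6: +0 fires, +2 burnt (F count now 0)
Fire out after step 6
Initially T: 17, now '.': 22
Total burnt (originally-T cells now '.'): 9

Answer: 9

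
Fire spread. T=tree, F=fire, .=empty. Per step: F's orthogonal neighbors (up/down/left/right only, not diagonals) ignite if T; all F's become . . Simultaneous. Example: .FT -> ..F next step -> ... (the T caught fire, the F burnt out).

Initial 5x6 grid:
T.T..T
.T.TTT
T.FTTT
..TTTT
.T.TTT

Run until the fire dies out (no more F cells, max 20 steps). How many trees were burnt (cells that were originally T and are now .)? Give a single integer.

Answer: 14

Derivation:
Step 1: +2 fires, +1 burnt (F count now 2)
Step 2: +3 fires, +2 burnt (F count now 3)
Step 3: +4 fires, +3 burnt (F count now 4)
Step 4: +3 fires, +4 burnt (F count now 3)
Step 5: +2 fires, +3 burnt (F count now 2)
Step 6: +0 fires, +2 burnt (F count now 0)
Fire out after step 6
Initially T: 19, now '.': 25
Total burnt (originally-T cells now '.'): 14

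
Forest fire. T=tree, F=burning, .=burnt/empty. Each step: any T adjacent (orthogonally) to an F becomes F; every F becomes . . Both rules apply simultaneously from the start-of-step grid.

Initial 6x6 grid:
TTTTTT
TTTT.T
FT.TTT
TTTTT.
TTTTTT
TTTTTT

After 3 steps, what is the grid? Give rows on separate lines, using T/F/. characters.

Step 1: 3 trees catch fire, 1 burn out
  TTTTTT
  FTTT.T
  .F.TTT
  FTTTT.
  TTTTTT
  TTTTTT
Step 2: 4 trees catch fire, 3 burn out
  FTTTTT
  .FTT.T
  ...TTT
  .FTTT.
  FTTTTT
  TTTTTT
Step 3: 5 trees catch fire, 4 burn out
  .FTTTT
  ..FT.T
  ...TTT
  ..FTT.
  .FTTTT
  FTTTTT

.FTTTT
..FT.T
...TTT
..FTT.
.FTTTT
FTTTTT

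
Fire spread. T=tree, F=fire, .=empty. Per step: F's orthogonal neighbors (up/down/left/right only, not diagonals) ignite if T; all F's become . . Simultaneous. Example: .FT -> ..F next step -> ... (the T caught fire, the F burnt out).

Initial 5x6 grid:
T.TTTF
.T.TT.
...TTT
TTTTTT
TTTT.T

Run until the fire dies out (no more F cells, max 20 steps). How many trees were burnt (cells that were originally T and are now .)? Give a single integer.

Answer: 19

Derivation:
Step 1: +1 fires, +1 burnt (F count now 1)
Step 2: +2 fires, +1 burnt (F count now 2)
Step 3: +3 fires, +2 burnt (F count now 3)
Step 4: +3 fires, +3 burnt (F count now 3)
Step 5: +2 fires, +3 burnt (F count now 2)
Step 6: +3 fires, +2 burnt (F count now 3)
Step 7: +2 fires, +3 burnt (F count now 2)
Step 8: +2 fires, +2 burnt (F count now 2)
Step 9: +1 fires, +2 burnt (F count now 1)
Step 10: +0 fires, +1 burnt (F count now 0)
Fire out after step 10
Initially T: 21, now '.': 28
Total burnt (originally-T cells now '.'): 19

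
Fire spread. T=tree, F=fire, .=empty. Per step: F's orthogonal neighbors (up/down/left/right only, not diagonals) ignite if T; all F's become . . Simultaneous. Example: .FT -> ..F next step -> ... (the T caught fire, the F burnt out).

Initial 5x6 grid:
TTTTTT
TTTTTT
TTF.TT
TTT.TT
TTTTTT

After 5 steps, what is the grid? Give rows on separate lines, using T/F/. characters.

Step 1: 3 trees catch fire, 1 burn out
  TTTTTT
  TTFTTT
  TF..TT
  TTF.TT
  TTTTTT
Step 2: 6 trees catch fire, 3 burn out
  TTFTTT
  TF.FTT
  F...TT
  TF..TT
  TTFTTT
Step 3: 7 trees catch fire, 6 burn out
  TF.FTT
  F...FT
  ....TT
  F...TT
  TF.FTT
Step 4: 6 trees catch fire, 7 burn out
  F...FT
  .....F
  ....FT
  ....TT
  F...FT
Step 5: 4 trees catch fire, 6 burn out
  .....F
  ......
  .....F
  ....FT
  .....F

.....F
......
.....F
....FT
.....F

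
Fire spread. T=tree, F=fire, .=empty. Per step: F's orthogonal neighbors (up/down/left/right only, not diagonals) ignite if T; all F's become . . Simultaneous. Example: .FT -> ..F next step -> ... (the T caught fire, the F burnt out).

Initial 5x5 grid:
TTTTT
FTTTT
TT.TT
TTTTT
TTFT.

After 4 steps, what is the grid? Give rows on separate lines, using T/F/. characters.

Step 1: 6 trees catch fire, 2 burn out
  FTTTT
  .FTTT
  FT.TT
  TTFTT
  TF.F.
Step 2: 7 trees catch fire, 6 burn out
  .FTTT
  ..FTT
  .F.TT
  FF.FT
  F....
Step 3: 4 trees catch fire, 7 burn out
  ..FTT
  ...FT
  ...FT
  ....F
  .....
Step 4: 3 trees catch fire, 4 burn out
  ...FT
  ....F
  ....F
  .....
  .....

...FT
....F
....F
.....
.....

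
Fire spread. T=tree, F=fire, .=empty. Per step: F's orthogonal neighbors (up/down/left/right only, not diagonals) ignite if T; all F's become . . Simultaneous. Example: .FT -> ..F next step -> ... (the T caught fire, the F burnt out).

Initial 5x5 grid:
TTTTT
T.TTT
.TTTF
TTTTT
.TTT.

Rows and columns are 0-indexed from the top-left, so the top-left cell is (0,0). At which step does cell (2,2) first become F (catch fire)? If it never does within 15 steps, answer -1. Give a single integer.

Step 1: cell (2,2)='T' (+3 fires, +1 burnt)
Step 2: cell (2,2)='F' (+4 fires, +3 burnt)
  -> target ignites at step 2
Step 3: cell (2,2)='.' (+5 fires, +4 burnt)
Step 4: cell (2,2)='.' (+3 fires, +5 burnt)
Step 5: cell (2,2)='.' (+3 fires, +3 burnt)
Step 6: cell (2,2)='.' (+1 fires, +3 burnt)
Step 7: cell (2,2)='.' (+1 fires, +1 burnt)
Step 8: cell (2,2)='.' (+0 fires, +1 burnt)
  fire out at step 8

2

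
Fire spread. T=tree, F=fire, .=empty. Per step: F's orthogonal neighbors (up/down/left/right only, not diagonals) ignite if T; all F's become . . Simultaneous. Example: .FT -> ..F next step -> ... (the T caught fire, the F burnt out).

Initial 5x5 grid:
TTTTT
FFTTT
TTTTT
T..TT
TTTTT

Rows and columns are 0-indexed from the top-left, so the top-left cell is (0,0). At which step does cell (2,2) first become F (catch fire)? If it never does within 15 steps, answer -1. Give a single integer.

Step 1: cell (2,2)='T' (+5 fires, +2 burnt)
Step 2: cell (2,2)='F' (+4 fires, +5 burnt)
  -> target ignites at step 2
Step 3: cell (2,2)='.' (+4 fires, +4 burnt)
Step 4: cell (2,2)='.' (+4 fires, +4 burnt)
Step 5: cell (2,2)='.' (+3 fires, +4 burnt)
Step 6: cell (2,2)='.' (+1 fires, +3 burnt)
Step 7: cell (2,2)='.' (+0 fires, +1 burnt)
  fire out at step 7

2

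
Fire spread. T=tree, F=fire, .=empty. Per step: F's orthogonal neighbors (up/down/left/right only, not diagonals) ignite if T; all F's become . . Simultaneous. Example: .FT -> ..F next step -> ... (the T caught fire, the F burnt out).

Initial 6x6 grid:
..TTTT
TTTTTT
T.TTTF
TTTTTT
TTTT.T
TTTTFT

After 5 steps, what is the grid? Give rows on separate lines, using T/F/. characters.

Step 1: 5 trees catch fire, 2 burn out
  ..TTTT
  TTTTTF
  T.TTF.
  TTTTTF
  TTTT.T
  TTTF.F
Step 2: 7 trees catch fire, 5 burn out
  ..TTTF
  TTTTF.
  T.TF..
  TTTTF.
  TTTF.F
  TTF...
Step 3: 6 trees catch fire, 7 burn out
  ..TTF.
  TTTF..
  T.F...
  TTTF..
  TTF...
  TF....
Step 4: 5 trees catch fire, 6 burn out
  ..TF..
  TTF...
  T.....
  TTF...
  TF....
  F.....
Step 5: 4 trees catch fire, 5 burn out
  ..F...
  TF....
  T.....
  TF....
  F.....
  ......

..F...
TF....
T.....
TF....
F.....
......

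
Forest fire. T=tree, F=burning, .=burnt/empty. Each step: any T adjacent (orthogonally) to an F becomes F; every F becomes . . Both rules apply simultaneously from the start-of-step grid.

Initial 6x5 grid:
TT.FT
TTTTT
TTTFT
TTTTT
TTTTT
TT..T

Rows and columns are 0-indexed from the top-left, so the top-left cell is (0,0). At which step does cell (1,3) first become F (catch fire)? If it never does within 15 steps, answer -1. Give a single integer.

Step 1: cell (1,3)='F' (+5 fires, +2 burnt)
  -> target ignites at step 1
Step 2: cell (1,3)='.' (+6 fires, +5 burnt)
Step 3: cell (1,3)='.' (+5 fires, +6 burnt)
Step 4: cell (1,3)='.' (+5 fires, +5 burnt)
Step 5: cell (1,3)='.' (+3 fires, +5 burnt)
Step 6: cell (1,3)='.' (+1 fires, +3 burnt)
Step 7: cell (1,3)='.' (+0 fires, +1 burnt)
  fire out at step 7

1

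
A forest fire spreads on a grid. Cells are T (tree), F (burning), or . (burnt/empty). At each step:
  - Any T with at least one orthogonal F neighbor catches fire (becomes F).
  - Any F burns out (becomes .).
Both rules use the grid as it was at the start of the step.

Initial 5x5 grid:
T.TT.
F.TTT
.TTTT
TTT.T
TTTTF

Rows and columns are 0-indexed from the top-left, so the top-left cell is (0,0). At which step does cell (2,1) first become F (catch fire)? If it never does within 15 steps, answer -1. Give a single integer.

Step 1: cell (2,1)='T' (+3 fires, +2 burnt)
Step 2: cell (2,1)='T' (+2 fires, +3 burnt)
Step 3: cell (2,1)='T' (+4 fires, +2 burnt)
Step 4: cell (2,1)='T' (+4 fires, +4 burnt)
Step 5: cell (2,1)='F' (+4 fires, +4 burnt)
  -> target ignites at step 5
Step 6: cell (2,1)='.' (+1 fires, +4 burnt)
Step 7: cell (2,1)='.' (+0 fires, +1 burnt)
  fire out at step 7

5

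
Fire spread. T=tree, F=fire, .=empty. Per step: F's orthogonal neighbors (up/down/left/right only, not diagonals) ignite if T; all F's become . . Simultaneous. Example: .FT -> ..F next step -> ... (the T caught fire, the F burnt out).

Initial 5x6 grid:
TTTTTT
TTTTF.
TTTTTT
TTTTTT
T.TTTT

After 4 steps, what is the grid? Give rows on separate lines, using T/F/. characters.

Step 1: 3 trees catch fire, 1 burn out
  TTTTFT
  TTTF..
  TTTTFT
  TTTTTT
  T.TTTT
Step 2: 6 trees catch fire, 3 burn out
  TTTF.F
  TTF...
  TTTF.F
  TTTTFT
  T.TTTT
Step 3: 6 trees catch fire, 6 burn out
  TTF...
  TF....
  TTF...
  TTTF.F
  T.TTFT
Step 4: 6 trees catch fire, 6 burn out
  TF....
  F.....
  TF....
  TTF...
  T.TF.F

TF....
F.....
TF....
TTF...
T.TF.F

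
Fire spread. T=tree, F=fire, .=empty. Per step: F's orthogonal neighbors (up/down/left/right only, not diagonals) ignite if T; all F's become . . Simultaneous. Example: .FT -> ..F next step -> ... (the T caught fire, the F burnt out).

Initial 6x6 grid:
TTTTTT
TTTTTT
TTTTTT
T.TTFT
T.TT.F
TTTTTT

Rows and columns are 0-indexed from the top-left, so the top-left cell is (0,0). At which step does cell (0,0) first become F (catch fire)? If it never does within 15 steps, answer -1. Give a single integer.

Step 1: cell (0,0)='T' (+4 fires, +2 burnt)
Step 2: cell (0,0)='T' (+6 fires, +4 burnt)
Step 3: cell (0,0)='T' (+6 fires, +6 burnt)
Step 4: cell (0,0)='T' (+5 fires, +6 burnt)
Step 5: cell (0,0)='T' (+4 fires, +5 burnt)
Step 6: cell (0,0)='T' (+4 fires, +4 burnt)
Step 7: cell (0,0)='F' (+2 fires, +4 burnt)
  -> target ignites at step 7
Step 8: cell (0,0)='.' (+0 fires, +2 burnt)
  fire out at step 8

7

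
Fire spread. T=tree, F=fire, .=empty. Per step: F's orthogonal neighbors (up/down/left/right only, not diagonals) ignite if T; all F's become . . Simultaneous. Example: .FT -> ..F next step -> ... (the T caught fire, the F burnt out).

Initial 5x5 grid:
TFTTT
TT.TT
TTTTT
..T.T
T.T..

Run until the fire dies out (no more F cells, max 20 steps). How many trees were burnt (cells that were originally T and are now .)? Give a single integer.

Answer: 16

Derivation:
Step 1: +3 fires, +1 burnt (F count now 3)
Step 2: +3 fires, +3 burnt (F count now 3)
Step 3: +4 fires, +3 burnt (F count now 4)
Step 4: +3 fires, +4 burnt (F count now 3)
Step 5: +2 fires, +3 burnt (F count now 2)
Step 6: +1 fires, +2 burnt (F count now 1)
Step 7: +0 fires, +1 burnt (F count now 0)
Fire out after step 7
Initially T: 17, now '.': 24
Total burnt (originally-T cells now '.'): 16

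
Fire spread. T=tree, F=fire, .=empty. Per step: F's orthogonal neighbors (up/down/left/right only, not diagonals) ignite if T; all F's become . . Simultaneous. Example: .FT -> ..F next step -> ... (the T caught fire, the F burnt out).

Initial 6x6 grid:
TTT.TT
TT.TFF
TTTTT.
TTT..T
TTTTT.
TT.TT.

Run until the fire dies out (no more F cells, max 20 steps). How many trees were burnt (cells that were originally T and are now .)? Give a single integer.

Step 1: +4 fires, +2 burnt (F count now 4)
Step 2: +1 fires, +4 burnt (F count now 1)
Step 3: +1 fires, +1 burnt (F count now 1)
Step 4: +2 fires, +1 burnt (F count now 2)
Step 5: +4 fires, +2 burnt (F count now 4)
Step 6: +5 fires, +4 burnt (F count now 5)
Step 7: +6 fires, +5 burnt (F count now 6)
Step 8: +2 fires, +6 burnt (F count now 2)
Step 9: +0 fires, +2 burnt (F count now 0)
Fire out after step 9
Initially T: 26, now '.': 35
Total burnt (originally-T cells now '.'): 25

Answer: 25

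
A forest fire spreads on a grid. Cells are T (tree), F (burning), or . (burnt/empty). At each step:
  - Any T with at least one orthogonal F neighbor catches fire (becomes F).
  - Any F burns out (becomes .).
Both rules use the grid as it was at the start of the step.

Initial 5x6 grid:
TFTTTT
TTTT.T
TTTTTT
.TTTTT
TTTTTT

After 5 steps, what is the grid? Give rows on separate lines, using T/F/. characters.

Step 1: 3 trees catch fire, 1 burn out
  F.FTTT
  TFTT.T
  TTTTTT
  .TTTTT
  TTTTTT
Step 2: 4 trees catch fire, 3 burn out
  ...FTT
  F.FT.T
  TFTTTT
  .TTTTT
  TTTTTT
Step 3: 5 trees catch fire, 4 burn out
  ....FT
  ...F.T
  F.FTTT
  .FTTTT
  TTTTTT
Step 4: 4 trees catch fire, 5 burn out
  .....F
  .....T
  ...FTT
  ..FTTT
  TFTTTT
Step 5: 5 trees catch fire, 4 burn out
  ......
  .....F
  ....FT
  ...FTT
  F.FTTT

......
.....F
....FT
...FTT
F.FTTT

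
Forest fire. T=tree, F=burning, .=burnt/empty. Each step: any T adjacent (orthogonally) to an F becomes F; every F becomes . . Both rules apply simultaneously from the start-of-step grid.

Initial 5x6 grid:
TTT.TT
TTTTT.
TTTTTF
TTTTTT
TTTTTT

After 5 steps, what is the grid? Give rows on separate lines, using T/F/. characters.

Step 1: 2 trees catch fire, 1 burn out
  TTT.TT
  TTTTT.
  TTTTF.
  TTTTTF
  TTTTTT
Step 2: 4 trees catch fire, 2 burn out
  TTT.TT
  TTTTF.
  TTTF..
  TTTTF.
  TTTTTF
Step 3: 5 trees catch fire, 4 burn out
  TTT.FT
  TTTF..
  TTF...
  TTTF..
  TTTTF.
Step 4: 5 trees catch fire, 5 burn out
  TTT..F
  TTF...
  TF....
  TTF...
  TTTF..
Step 5: 5 trees catch fire, 5 burn out
  TTF...
  TF....
  F.....
  TF....
  TTF...

TTF...
TF....
F.....
TF....
TTF...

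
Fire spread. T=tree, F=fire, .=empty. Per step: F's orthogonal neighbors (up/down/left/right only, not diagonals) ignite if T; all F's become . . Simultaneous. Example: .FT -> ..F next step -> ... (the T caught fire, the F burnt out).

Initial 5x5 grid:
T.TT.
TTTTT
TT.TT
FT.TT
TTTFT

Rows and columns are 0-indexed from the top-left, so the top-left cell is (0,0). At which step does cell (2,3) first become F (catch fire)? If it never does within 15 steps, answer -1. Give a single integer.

Step 1: cell (2,3)='T' (+6 fires, +2 burnt)
Step 2: cell (2,3)='F' (+5 fires, +6 burnt)
  -> target ignites at step 2
Step 3: cell (2,3)='.' (+4 fires, +5 burnt)
Step 4: cell (2,3)='.' (+3 fires, +4 burnt)
Step 5: cell (2,3)='.' (+1 fires, +3 burnt)
Step 6: cell (2,3)='.' (+0 fires, +1 burnt)
  fire out at step 6

2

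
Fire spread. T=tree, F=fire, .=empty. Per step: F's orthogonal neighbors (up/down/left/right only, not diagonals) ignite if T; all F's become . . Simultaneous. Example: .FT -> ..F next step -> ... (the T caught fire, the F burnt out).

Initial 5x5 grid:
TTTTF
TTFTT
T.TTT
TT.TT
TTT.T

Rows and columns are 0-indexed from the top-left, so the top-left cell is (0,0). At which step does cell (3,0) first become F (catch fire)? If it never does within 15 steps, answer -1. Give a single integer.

Step 1: cell (3,0)='T' (+6 fires, +2 burnt)
Step 2: cell (3,0)='T' (+4 fires, +6 burnt)
Step 3: cell (3,0)='T' (+4 fires, +4 burnt)
Step 4: cell (3,0)='F' (+2 fires, +4 burnt)
  -> target ignites at step 4
Step 5: cell (3,0)='.' (+2 fires, +2 burnt)
Step 6: cell (3,0)='.' (+1 fires, +2 burnt)
Step 7: cell (3,0)='.' (+1 fires, +1 burnt)
Step 8: cell (3,0)='.' (+0 fires, +1 burnt)
  fire out at step 8

4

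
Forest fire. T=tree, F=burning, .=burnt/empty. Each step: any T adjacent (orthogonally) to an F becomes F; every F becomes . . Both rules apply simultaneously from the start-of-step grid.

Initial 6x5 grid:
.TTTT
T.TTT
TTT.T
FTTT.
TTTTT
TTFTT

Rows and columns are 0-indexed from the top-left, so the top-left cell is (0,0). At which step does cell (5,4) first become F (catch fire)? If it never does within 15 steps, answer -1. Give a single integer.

Step 1: cell (5,4)='T' (+6 fires, +2 burnt)
Step 2: cell (5,4)='F' (+7 fires, +6 burnt)
  -> target ignites at step 2
Step 3: cell (5,4)='.' (+3 fires, +7 burnt)
Step 4: cell (5,4)='.' (+1 fires, +3 burnt)
Step 5: cell (5,4)='.' (+2 fires, +1 burnt)
Step 6: cell (5,4)='.' (+3 fires, +2 burnt)
Step 7: cell (5,4)='.' (+2 fires, +3 burnt)
Step 8: cell (5,4)='.' (+0 fires, +2 burnt)
  fire out at step 8

2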